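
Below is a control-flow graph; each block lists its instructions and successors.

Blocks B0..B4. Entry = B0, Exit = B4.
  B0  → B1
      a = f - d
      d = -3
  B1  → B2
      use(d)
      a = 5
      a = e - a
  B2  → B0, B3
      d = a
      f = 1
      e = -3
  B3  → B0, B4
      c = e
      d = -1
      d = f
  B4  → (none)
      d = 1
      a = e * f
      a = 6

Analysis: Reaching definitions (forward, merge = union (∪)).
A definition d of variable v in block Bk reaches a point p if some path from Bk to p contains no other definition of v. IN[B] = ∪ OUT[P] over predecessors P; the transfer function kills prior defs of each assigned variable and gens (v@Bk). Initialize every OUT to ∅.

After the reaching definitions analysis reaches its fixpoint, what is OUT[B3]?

Fixpoint table:
  B0: | IN={a@B1, c@B3, d@B2, d@B3, e@B2, f@B2} | OUT={a@B0, c@B3, d@B0, e@B2, f@B2}
  B1: | IN={a@B0, c@B3, d@B0, e@B2, f@B2} | OUT={a@B1, c@B3, d@B0, e@B2, f@B2}
  B2: | IN={a@B1, c@B3, d@B0, e@B2, f@B2} | OUT={a@B1, c@B3, d@B2, e@B2, f@B2}
  B3: | IN={a@B1, c@B3, d@B2, e@B2, f@B2} | OUT={a@B1, c@B3, d@B3, e@B2, f@B2}
  B4: | IN={a@B1, c@B3, d@B3, e@B2, f@B2} | OUT={a@B4, c@B3, d@B4, e@B2, f@B2}

Merge at B3: IN[B3] = OUT[B2] = {a@B1, c@B3, d@B2, e@B2, f@B2}
Applying B3's transfer function to that IN value gives OUT[B3] (row B3 above).

Answer: {a@B1, c@B3, d@B3, e@B2, f@B2}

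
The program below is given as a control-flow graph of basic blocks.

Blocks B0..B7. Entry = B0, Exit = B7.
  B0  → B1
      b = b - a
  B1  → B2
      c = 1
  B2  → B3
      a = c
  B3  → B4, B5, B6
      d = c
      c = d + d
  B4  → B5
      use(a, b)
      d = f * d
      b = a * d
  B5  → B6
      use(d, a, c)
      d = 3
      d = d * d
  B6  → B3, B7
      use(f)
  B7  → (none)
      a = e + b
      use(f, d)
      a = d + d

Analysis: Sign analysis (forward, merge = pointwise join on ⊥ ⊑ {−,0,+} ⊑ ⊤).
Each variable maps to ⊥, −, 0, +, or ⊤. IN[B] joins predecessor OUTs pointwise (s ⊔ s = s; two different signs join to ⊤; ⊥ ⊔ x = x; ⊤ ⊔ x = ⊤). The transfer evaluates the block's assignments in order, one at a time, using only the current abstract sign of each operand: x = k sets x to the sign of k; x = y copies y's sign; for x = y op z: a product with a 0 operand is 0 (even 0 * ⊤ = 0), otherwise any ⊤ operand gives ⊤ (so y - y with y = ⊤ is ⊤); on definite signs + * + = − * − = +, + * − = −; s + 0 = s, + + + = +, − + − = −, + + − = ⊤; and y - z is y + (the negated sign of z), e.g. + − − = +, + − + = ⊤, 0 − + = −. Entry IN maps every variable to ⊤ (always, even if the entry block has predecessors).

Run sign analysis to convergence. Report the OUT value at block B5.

Converged values:
  B0:   IN=(all ⊤)   OUT=(all ⊤)
  B1:   IN=(all ⊤)   OUT={c:+; rest ⊤}
  B2:   IN={c:+; rest ⊤}   OUT={a:+, c:+; rest ⊤}
  B3:   IN={a:+, c:+; rest ⊤}   OUT={a:+, c:+, d:+; rest ⊤}
  B4:   IN={a:+, c:+, d:+; rest ⊤}   OUT={a:+, c:+; rest ⊤}
  B5:   IN={a:+, c:+; rest ⊤}   OUT={a:+, c:+, d:+; rest ⊤}
  B6:   IN={a:+, c:+, d:+; rest ⊤}   OUT={a:+, c:+, d:+; rest ⊤}
  B7:   IN={a:+, c:+, d:+; rest ⊤}   OUT={a:+, c:+, d:+; rest ⊤}

Merge at B5: IN[B5] = OUT[B3] ⊔ OUT[B4] = {a: +, b: ⊤, c: +, d: ⊤, e: ⊤, f: ⊤}
Applying B5's transfer function to that IN value gives OUT[B5] (row B5 above).

Answer: {a: +, b: ⊤, c: +, d: +, e: ⊤, f: ⊤}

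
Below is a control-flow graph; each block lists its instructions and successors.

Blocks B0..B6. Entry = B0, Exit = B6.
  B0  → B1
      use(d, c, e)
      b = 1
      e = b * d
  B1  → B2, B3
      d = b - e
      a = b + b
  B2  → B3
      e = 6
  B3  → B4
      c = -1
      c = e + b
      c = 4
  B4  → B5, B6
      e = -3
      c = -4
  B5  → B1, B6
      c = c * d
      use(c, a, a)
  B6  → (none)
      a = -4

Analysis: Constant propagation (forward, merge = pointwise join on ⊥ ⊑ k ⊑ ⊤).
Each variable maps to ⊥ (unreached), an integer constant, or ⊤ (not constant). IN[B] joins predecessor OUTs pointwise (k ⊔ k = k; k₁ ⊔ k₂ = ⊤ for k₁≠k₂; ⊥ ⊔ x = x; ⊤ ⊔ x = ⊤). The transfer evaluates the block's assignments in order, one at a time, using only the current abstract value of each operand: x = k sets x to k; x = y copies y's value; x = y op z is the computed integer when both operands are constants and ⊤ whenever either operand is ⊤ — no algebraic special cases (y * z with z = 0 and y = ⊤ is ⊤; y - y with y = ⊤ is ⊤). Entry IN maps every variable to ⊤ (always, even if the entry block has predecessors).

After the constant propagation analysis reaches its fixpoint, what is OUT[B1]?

Answer: {a: 2, b: 1, c: ⊤, d: ⊤, e: ⊤, f: ⊤}

Working:
Per-block solution:
  B0:   IN=(all ⊤)   OUT={b:1; rest ⊤}
  B1:   IN={b:1; rest ⊤}   OUT={a:2, b:1; rest ⊤}
  B2:   IN={a:2, b:1; rest ⊤}   OUT={a:2, b:1, e:6; rest ⊤}
  B3:   IN={a:2, b:1; rest ⊤}   OUT={a:2, b:1, c:4; rest ⊤}
  B4:   IN={a:2, b:1, c:4; rest ⊤}   OUT={a:2, b:1, c:-4, e:-3; rest ⊤}
  B5:   IN={a:2, b:1, c:-4, e:-3; rest ⊤}   OUT={a:2, b:1, e:-3; rest ⊤}
  B6:   IN={a:2, b:1, e:-3; rest ⊤}   OUT={a:-4, b:1, e:-3; rest ⊤}

Merge at B1: IN[B1] = OUT[B0] ⊔ OUT[B5] = {a: ⊤, b: 1, c: ⊤, d: ⊤, e: ⊤, f: ⊤}
Applying B1's transfer function to that IN value gives OUT[B1] (row B1 above).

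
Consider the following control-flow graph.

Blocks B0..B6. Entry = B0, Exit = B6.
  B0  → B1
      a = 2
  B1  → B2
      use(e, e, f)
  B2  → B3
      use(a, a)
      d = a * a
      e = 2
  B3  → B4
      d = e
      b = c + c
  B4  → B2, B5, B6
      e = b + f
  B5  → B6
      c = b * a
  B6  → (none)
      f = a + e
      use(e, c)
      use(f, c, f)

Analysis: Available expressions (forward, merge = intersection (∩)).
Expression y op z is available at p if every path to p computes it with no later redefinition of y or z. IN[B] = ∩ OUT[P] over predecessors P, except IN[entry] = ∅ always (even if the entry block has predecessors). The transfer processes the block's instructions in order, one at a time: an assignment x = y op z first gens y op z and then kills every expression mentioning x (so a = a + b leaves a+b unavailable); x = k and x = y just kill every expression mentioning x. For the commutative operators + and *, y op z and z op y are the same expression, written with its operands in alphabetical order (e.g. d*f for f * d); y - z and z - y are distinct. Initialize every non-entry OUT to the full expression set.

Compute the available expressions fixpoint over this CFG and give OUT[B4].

Answer: {a*a, b+f, c+c}

Derivation:
Per-block solution:
  B0:   IN={}   OUT={}
  B1:   IN={}   OUT={}
  B2:   IN={}   OUT={a*a}
  B3:   IN={a*a}   OUT={a*a, c+c}
  B4:   IN={a*a, c+c}   OUT={a*a, b+f, c+c}
  B5:   IN={a*a, b+f, c+c}   OUT={a*a, a*b, b+f}
  B6:   IN={a*a, b+f}   OUT={a*a, a+e}

Merge at B4: IN[B4] = OUT[B3] = {a*a, c+c}
Applying B4's transfer function to that IN value gives OUT[B4] (row B4 above).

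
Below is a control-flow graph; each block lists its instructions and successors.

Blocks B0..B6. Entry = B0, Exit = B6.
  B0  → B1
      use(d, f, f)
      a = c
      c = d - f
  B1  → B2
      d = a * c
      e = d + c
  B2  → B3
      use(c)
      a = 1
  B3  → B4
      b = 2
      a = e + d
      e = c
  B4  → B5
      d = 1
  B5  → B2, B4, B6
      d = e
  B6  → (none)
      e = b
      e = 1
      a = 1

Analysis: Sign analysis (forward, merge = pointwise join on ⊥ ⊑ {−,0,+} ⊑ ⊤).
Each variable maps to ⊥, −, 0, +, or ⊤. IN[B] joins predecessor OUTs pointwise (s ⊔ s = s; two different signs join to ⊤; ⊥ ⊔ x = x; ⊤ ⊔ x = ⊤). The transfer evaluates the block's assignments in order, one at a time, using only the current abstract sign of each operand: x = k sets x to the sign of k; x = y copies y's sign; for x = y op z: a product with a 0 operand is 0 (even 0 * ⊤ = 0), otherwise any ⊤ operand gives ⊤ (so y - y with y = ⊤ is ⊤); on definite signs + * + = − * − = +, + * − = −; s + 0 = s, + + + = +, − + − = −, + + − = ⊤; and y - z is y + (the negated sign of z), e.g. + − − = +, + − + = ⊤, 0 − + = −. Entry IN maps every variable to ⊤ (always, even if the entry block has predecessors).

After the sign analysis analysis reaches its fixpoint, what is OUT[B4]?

Answer: {a: ⊤, b: +, c: ⊤, d: +, e: ⊤, f: ⊤}

Working:
Fixpoint table:
  B0:   IN=(all ⊤)   OUT=(all ⊤)
  B1:   IN=(all ⊤)   OUT=(all ⊤)
  B2:   IN=(all ⊤)   OUT={a:+; rest ⊤}
  B3:   IN={a:+; rest ⊤}   OUT={b:+; rest ⊤}
  B4:   IN={b:+; rest ⊤}   OUT={b:+, d:+; rest ⊤}
  B5:   IN={b:+, d:+; rest ⊤}   OUT={b:+; rest ⊤}
  B6:   IN={b:+; rest ⊤}   OUT={a:+, b:+, e:+; rest ⊤}

Merge at B4: IN[B4] = OUT[B3] ⊔ OUT[B5] = {a: ⊤, b: +, c: ⊤, d: ⊤, e: ⊤, f: ⊤}
Applying B4's transfer function to that IN value gives OUT[B4] (row B4 above).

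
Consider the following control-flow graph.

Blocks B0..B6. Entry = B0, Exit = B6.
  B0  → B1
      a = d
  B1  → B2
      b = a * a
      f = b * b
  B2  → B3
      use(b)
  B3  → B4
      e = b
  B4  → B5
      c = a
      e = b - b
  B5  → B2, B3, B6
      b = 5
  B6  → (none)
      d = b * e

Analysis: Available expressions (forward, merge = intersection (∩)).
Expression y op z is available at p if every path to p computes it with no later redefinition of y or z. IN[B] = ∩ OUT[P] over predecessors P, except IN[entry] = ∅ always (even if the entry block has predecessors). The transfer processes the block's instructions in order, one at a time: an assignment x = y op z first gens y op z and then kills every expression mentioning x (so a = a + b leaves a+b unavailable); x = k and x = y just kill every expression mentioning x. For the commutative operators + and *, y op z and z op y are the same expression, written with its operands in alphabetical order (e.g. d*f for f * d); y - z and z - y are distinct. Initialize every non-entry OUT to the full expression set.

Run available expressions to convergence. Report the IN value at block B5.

Fixpoint table:
  B0:   IN={}   OUT={}
  B1:   IN={}   OUT={a*a, b*b}
  B2:   IN={a*a}   OUT={a*a}
  B3:   IN={a*a}   OUT={a*a}
  B4:   IN={a*a}   OUT={a*a, b-b}
  B5:   IN={a*a, b-b}   OUT={a*a}
  B6:   IN={a*a}   OUT={a*a, b*e}

Merge at B5: IN[B5] = OUT[B4] = {a*a, b-b}

Answer: {a*a, b-b}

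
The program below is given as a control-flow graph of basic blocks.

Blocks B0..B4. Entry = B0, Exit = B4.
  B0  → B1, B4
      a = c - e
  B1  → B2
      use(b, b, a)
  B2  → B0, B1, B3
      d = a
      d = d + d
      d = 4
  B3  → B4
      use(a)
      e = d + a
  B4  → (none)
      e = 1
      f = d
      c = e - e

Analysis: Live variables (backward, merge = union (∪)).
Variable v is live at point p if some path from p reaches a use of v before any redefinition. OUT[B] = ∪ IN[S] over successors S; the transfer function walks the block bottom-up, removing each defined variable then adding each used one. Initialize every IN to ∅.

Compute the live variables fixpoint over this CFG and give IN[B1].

Answer: {a, b, c, e}

Trace:
Per-block solution:
  B0:  IN={b, c, d, e}  OUT={a, b, c, d, e}
  B1:  IN={a, b, c, e}  OUT={a, b, c, e}
  B2:  IN={a, b, c, e}  OUT={a, b, c, d, e}
  B3:  IN={a, d}  OUT={d}
  B4:  IN={d}  OUT={}

Merge at B1: OUT[B1] = IN[B2] = {a, b, c, e}
Applying B1's transfer function to that OUT value gives IN[B1] (row B1 above).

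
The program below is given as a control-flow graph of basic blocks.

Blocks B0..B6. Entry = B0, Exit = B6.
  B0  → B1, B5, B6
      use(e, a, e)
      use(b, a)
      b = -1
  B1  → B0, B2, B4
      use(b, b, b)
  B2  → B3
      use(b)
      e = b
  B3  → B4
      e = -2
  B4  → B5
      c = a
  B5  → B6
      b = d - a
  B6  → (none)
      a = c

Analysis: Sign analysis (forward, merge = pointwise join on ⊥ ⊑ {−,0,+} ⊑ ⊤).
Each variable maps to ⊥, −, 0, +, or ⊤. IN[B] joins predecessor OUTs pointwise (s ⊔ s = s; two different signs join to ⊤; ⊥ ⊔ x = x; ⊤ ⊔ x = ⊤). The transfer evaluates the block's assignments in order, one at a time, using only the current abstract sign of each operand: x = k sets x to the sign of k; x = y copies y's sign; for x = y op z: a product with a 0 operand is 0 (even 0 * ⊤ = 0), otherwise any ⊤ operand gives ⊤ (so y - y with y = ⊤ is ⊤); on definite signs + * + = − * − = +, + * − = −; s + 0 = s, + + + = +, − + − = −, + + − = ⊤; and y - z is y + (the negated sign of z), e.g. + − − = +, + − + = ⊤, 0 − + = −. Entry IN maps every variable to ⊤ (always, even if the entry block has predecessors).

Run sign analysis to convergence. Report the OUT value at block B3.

Fixpoint table:
  B0:   IN=(all ⊤)   OUT={b:-; rest ⊤}
  B1:   IN={b:-; rest ⊤}   OUT={b:-; rest ⊤}
  B2:   IN={b:-; rest ⊤}   OUT={b:-, e:-; rest ⊤}
  B3:   IN={b:-, e:-; rest ⊤}   OUT={b:-, e:-; rest ⊤}
  B4:   IN={b:-; rest ⊤}   OUT={b:-; rest ⊤}
  B5:   IN={b:-; rest ⊤}   OUT=(all ⊤)
  B6:   IN=(all ⊤)   OUT=(all ⊤)

Merge at B3: IN[B3] = OUT[B2] = {a: ⊤, b: -, c: ⊤, d: ⊤, e: -, f: ⊤}
Applying B3's transfer function to that IN value gives OUT[B3] (row B3 above).

Answer: {a: ⊤, b: -, c: ⊤, d: ⊤, e: -, f: ⊤}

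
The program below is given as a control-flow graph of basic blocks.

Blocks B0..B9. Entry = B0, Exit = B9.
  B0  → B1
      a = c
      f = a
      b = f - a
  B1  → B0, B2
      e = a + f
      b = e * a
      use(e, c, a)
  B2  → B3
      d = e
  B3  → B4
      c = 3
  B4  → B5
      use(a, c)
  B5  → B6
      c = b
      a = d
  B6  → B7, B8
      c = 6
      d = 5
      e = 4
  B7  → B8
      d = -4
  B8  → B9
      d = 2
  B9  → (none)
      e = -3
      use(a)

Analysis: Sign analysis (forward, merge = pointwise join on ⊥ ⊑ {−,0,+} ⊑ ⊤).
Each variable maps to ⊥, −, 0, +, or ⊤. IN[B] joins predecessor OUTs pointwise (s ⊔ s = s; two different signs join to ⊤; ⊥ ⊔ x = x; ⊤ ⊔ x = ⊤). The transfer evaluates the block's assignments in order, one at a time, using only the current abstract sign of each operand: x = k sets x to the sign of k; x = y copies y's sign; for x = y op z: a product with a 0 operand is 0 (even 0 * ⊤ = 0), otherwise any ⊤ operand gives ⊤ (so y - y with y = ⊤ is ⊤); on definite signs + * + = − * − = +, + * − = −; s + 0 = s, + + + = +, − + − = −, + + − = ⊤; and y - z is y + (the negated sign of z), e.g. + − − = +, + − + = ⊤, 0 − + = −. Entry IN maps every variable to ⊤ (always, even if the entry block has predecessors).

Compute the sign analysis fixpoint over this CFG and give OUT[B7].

Per-block solution:
  B0:  IN=(all ⊤)  OUT=(all ⊤)
  B1:  IN=(all ⊤)  OUT=(all ⊤)
  B2:  IN=(all ⊤)  OUT=(all ⊤)
  B3:  IN=(all ⊤)  OUT={c:+; rest ⊤}
  B4:  IN={c:+; rest ⊤}  OUT={c:+; rest ⊤}
  B5:  IN={c:+; rest ⊤}  OUT=(all ⊤)
  B6:  IN=(all ⊤)  OUT={c:+, d:+, e:+; rest ⊤}
  B7:  IN={c:+, d:+, e:+; rest ⊤}  OUT={c:+, d:-, e:+; rest ⊤}
  B8:  IN={c:+, e:+; rest ⊤}  OUT={c:+, d:+, e:+; rest ⊤}
  B9:  IN={c:+, d:+, e:+; rest ⊤}  OUT={c:+, d:+, e:-; rest ⊤}

Merge at B7: IN[B7] = OUT[B6] = {a: ⊤, b: ⊤, c: +, d: +, e: +, f: ⊤}
Applying B7's transfer function to that IN value gives OUT[B7] (row B7 above).

Answer: {a: ⊤, b: ⊤, c: +, d: -, e: +, f: ⊤}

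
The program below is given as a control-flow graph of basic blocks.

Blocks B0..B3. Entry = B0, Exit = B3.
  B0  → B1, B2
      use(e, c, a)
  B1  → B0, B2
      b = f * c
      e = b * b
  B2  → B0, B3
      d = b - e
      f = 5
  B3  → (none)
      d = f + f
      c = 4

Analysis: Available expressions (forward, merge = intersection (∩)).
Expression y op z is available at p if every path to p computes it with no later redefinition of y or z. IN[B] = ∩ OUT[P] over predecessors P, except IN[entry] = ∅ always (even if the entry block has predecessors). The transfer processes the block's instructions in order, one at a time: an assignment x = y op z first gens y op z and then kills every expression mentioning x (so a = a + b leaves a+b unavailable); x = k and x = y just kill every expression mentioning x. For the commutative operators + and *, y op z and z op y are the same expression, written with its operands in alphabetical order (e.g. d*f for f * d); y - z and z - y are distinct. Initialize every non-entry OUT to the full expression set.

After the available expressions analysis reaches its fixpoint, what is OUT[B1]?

Per-block solution:
  B0: | IN={} | OUT={}
  B1: | IN={} | OUT={b*b, c*f}
  B2: | IN={} | OUT={b-e}
  B3: | IN={b-e} | OUT={b-e, f+f}

Merge at B1: IN[B1] = OUT[B0] = {}
Applying B1's transfer function to that IN value gives OUT[B1] (row B1 above).

Answer: {b*b, c*f}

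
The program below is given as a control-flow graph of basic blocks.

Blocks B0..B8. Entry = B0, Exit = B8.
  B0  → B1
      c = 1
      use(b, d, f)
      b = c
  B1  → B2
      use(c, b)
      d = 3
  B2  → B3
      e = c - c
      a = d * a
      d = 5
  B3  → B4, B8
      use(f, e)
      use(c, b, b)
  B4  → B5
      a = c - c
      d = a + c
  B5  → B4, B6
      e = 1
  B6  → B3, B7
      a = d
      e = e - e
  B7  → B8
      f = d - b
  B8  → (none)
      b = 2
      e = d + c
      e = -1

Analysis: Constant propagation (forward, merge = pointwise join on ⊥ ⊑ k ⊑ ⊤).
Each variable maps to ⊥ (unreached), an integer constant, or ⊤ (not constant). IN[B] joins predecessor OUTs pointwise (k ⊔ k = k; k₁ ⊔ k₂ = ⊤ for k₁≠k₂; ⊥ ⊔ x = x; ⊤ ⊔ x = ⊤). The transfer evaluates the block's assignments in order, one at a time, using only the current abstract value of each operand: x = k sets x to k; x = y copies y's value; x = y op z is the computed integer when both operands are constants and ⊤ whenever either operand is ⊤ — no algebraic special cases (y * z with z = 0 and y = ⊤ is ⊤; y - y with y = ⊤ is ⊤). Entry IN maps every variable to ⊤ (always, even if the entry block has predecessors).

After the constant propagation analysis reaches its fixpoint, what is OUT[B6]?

Per-block solution:
  B0:  IN=(all ⊤)  OUT={b:1, c:1; rest ⊤}
  B1:  IN={b:1, c:1; rest ⊤}  OUT={b:1, c:1, d:3; rest ⊤}
  B2:  IN={b:1, c:1, d:3; rest ⊤}  OUT={b:1, c:1, d:5, e:0; rest ⊤}
  B3:  IN={b:1, c:1, e:0; rest ⊤}  OUT={b:1, c:1, e:0; rest ⊤}
  B4:  IN={b:1, c:1; rest ⊤}  OUT={a:0, b:1, c:1, d:1; rest ⊤}
  B5:  IN={a:0, b:1, c:1, d:1; rest ⊤}  OUT={a:0, b:1, c:1, d:1, e:1; rest ⊤}
  B6:  IN={a:0, b:1, c:1, d:1, e:1; rest ⊤}  OUT={a:1, b:1, c:1, d:1, e:0; rest ⊤}
  B7:  IN={a:1, b:1, c:1, d:1, e:0; rest ⊤}  OUT={a:1, b:1, c:1, d:1, e:0, f:0; rest ⊤}
  B8:  IN={b:1, c:1, e:0; rest ⊤}  OUT={b:2, c:1, e:-1; rest ⊤}

Merge at B6: IN[B6] = OUT[B5] = {a: 0, b: 1, c: 1, d: 1, e: 1, f: ⊤}
Applying B6's transfer function to that IN value gives OUT[B6] (row B6 above).

Answer: {a: 1, b: 1, c: 1, d: 1, e: 0, f: ⊤}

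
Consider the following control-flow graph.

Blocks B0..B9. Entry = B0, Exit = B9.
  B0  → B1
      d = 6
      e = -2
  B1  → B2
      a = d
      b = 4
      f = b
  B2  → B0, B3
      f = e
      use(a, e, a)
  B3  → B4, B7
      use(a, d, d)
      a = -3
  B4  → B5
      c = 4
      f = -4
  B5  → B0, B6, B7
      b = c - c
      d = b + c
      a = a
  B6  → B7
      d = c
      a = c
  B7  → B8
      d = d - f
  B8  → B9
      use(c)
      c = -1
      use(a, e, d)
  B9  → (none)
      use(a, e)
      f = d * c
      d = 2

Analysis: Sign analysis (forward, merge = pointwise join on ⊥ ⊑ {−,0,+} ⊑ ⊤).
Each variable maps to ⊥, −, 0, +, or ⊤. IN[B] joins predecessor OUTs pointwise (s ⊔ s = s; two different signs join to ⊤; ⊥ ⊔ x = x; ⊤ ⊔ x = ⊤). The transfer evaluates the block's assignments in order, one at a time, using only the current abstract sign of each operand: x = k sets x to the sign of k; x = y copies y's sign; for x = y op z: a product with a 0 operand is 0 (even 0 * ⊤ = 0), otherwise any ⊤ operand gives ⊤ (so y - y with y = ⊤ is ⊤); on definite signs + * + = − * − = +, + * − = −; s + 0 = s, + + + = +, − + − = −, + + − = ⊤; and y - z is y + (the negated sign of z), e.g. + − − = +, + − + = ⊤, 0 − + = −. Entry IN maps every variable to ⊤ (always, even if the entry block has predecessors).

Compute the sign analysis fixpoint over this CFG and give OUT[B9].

Answer: {a: ⊤, b: ⊤, c: -, d: +, e: -, f: ⊤}

Derivation:
Per-block solution:
  B0:   IN=(all ⊤)   OUT={d:+, e:-; rest ⊤}
  B1:   IN={d:+, e:-; rest ⊤}   OUT={a:+, b:+, d:+, e:-, f:+; rest ⊤}
  B2:   IN={a:+, b:+, d:+, e:-, f:+; rest ⊤}   OUT={a:+, b:+, d:+, e:-, f:-; rest ⊤}
  B3:   IN={a:+, b:+, d:+, e:-, f:-; rest ⊤}   OUT={a:-, b:+, d:+, e:-, f:-; rest ⊤}
  B4:   IN={a:-, b:+, d:+, e:-, f:-; rest ⊤}   OUT={a:-, b:+, c:+, d:+, e:-, f:-; rest ⊤}
  B5:   IN={a:-, b:+, c:+, d:+, e:-, f:-; rest ⊤}   OUT={a:-, c:+, e:-, f:-; rest ⊤}
  B6:   IN={a:-, c:+, e:-, f:-; rest ⊤}   OUT={a:+, c:+, d:+, e:-, f:-; rest ⊤}
  B7:   IN={e:-, f:-; rest ⊤}   OUT={e:-, f:-; rest ⊤}
  B8:   IN={e:-, f:-; rest ⊤}   OUT={c:-, e:-, f:-; rest ⊤}
  B9:   IN={c:-, e:-, f:-; rest ⊤}   OUT={c:-, d:+, e:-; rest ⊤}

Merge at B9: IN[B9] = OUT[B8] = {a: ⊤, b: ⊤, c: -, d: ⊤, e: -, f: -}
Applying B9's transfer function to that IN value gives OUT[B9] (row B9 above).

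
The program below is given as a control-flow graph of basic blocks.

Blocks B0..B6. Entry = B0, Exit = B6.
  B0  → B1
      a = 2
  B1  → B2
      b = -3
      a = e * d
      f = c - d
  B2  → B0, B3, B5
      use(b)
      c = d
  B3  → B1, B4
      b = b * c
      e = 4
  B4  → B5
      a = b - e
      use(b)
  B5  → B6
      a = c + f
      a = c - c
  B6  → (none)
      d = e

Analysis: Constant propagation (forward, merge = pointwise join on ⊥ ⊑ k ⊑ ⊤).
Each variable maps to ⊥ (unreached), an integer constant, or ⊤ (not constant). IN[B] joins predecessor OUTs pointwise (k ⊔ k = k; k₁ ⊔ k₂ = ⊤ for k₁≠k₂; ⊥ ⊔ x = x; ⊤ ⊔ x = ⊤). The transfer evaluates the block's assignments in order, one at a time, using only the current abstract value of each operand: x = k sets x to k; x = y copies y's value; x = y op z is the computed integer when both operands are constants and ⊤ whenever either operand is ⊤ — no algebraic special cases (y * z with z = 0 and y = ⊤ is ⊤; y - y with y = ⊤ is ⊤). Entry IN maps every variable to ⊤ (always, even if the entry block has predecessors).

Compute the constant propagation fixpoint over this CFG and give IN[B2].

Converged values:
  B0: | IN=(all ⊤) | OUT={a:2; rest ⊤}
  B1: | IN=(all ⊤) | OUT={b:-3; rest ⊤}
  B2: | IN={b:-3; rest ⊤} | OUT={b:-3; rest ⊤}
  B3: | IN={b:-3; rest ⊤} | OUT={e:4; rest ⊤}
  B4: | IN={e:4; rest ⊤} | OUT={e:4; rest ⊤}
  B5: | IN=(all ⊤) | OUT=(all ⊤)
  B6: | IN=(all ⊤) | OUT=(all ⊤)

Merge at B2: IN[B2] = OUT[B1] = {a: ⊤, b: -3, c: ⊤, d: ⊤, e: ⊤, f: ⊤}

Answer: {a: ⊤, b: -3, c: ⊤, d: ⊤, e: ⊤, f: ⊤}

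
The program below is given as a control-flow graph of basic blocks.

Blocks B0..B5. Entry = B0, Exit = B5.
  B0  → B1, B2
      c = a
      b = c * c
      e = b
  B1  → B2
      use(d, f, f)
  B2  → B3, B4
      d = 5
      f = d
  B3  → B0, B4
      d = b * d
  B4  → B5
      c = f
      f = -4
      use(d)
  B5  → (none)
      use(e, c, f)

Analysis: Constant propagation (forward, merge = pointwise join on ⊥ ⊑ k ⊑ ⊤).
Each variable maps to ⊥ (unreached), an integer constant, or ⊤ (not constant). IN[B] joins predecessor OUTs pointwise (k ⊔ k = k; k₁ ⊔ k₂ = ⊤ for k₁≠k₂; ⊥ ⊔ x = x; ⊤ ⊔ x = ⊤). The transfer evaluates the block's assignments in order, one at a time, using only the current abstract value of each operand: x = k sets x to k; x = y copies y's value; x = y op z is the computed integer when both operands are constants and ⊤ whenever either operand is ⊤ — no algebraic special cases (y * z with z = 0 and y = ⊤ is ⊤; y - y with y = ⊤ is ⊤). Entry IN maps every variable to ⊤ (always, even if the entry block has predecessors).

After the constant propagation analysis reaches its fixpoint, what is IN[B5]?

Fixpoint table:
  B0:   IN=(all ⊤)   OUT=(all ⊤)
  B1:   IN=(all ⊤)   OUT=(all ⊤)
  B2:   IN=(all ⊤)   OUT={d:5, f:5; rest ⊤}
  B3:   IN={d:5, f:5; rest ⊤}   OUT={f:5; rest ⊤}
  B4:   IN={f:5; rest ⊤}   OUT={c:5, f:-4; rest ⊤}
  B5:   IN={c:5, f:-4; rest ⊤}   OUT={c:5, f:-4; rest ⊤}

Merge at B5: IN[B5] = OUT[B4] = {a: ⊤, b: ⊤, c: 5, d: ⊤, e: ⊤, f: -4}

Answer: {a: ⊤, b: ⊤, c: 5, d: ⊤, e: ⊤, f: -4}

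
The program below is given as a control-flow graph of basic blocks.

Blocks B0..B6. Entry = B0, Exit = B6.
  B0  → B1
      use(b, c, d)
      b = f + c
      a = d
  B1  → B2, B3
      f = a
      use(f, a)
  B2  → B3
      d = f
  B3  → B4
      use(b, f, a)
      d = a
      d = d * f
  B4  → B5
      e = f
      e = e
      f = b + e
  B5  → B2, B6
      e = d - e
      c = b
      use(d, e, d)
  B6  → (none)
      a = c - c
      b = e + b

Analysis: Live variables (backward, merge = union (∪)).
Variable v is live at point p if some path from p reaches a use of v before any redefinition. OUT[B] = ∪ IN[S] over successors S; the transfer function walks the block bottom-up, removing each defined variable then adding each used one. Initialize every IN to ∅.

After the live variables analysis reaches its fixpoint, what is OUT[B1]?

Answer: {a, b, f}

Trace:
Per-block solution:
  B0:   IN={b, c, d, f}   OUT={a, b}
  B1:   IN={a, b}   OUT={a, b, f}
  B2:   IN={a, b, f}   OUT={a, b, f}
  B3:   IN={a, b, f}   OUT={a, b, d, f}
  B4:   IN={a, b, d, f}   OUT={a, b, d, e, f}
  B5:   IN={a, b, d, e, f}   OUT={a, b, c, e, f}
  B6:   IN={b, c, e}   OUT={}

Merge at B1: OUT[B1] = IN[B2] ⊔ IN[B3] = {a, b, f}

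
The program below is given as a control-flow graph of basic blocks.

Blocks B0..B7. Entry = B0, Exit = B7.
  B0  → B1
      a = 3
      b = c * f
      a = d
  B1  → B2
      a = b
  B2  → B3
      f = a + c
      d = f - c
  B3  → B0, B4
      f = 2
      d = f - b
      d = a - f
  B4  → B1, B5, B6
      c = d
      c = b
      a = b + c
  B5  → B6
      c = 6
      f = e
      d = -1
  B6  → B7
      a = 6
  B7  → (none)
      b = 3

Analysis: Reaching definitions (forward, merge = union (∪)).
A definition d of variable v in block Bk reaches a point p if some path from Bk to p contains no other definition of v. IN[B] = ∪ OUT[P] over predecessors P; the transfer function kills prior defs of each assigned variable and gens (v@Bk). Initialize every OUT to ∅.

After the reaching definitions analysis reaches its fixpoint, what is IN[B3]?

Answer: {a@B1, b@B0, c@B4, d@B2, f@B2}

Derivation:
Per-block solution:
  B0:   IN={a@B1, b@B0, c@B4, d@B3, f@B3}   OUT={a@B0, b@B0, c@B4, d@B3, f@B3}
  B1:   IN={a@B0, a@B4, b@B0, c@B4, d@B3, f@B3}   OUT={a@B1, b@B0, c@B4, d@B3, f@B3}
  B2:   IN={a@B1, b@B0, c@B4, d@B3, f@B3}   OUT={a@B1, b@B0, c@B4, d@B2, f@B2}
  B3:   IN={a@B1, b@B0, c@B4, d@B2, f@B2}   OUT={a@B1, b@B0, c@B4, d@B3, f@B3}
  B4:   IN={a@B1, b@B0, c@B4, d@B3, f@B3}   OUT={a@B4, b@B0, c@B4, d@B3, f@B3}
  B5:   IN={a@B4, b@B0, c@B4, d@B3, f@B3}   OUT={a@B4, b@B0, c@B5, d@B5, f@B5}
  B6:   IN={a@B4, b@B0, c@B4, c@B5, d@B3, d@B5, f@B3, f@B5}   OUT={a@B6, b@B0, c@B4, c@B5, d@B3, d@B5, f@B3, f@B5}
  B7:   IN={a@B6, b@B0, c@B4, c@B5, d@B3, d@B5, f@B3, f@B5}   OUT={a@B6, b@B7, c@B4, c@B5, d@B3, d@B5, f@B3, f@B5}

Merge at B3: IN[B3] = OUT[B2] = {a@B1, b@B0, c@B4, d@B2, f@B2}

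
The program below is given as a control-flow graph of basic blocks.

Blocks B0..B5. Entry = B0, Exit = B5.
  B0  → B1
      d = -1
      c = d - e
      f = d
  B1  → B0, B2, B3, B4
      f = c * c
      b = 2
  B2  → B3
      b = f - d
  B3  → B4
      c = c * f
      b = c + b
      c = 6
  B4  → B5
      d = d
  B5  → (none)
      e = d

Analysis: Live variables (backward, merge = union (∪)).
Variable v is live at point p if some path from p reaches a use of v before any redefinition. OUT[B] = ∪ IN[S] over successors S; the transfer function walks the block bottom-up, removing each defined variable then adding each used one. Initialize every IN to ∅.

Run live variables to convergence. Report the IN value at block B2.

Answer: {c, d, f}

Derivation:
Per-block solution:
  B0: | IN={e} | OUT={c, d, e}
  B1: | IN={c, d, e} | OUT={b, c, d, e, f}
  B2: | IN={c, d, f} | OUT={b, c, d, f}
  B3: | IN={b, c, d, f} | OUT={d}
  B4: | IN={d} | OUT={d}
  B5: | IN={d} | OUT={}

Merge at B2: OUT[B2] = IN[B3] = {b, c, d, f}
Applying B2's transfer function to that OUT value gives IN[B2] (row B2 above).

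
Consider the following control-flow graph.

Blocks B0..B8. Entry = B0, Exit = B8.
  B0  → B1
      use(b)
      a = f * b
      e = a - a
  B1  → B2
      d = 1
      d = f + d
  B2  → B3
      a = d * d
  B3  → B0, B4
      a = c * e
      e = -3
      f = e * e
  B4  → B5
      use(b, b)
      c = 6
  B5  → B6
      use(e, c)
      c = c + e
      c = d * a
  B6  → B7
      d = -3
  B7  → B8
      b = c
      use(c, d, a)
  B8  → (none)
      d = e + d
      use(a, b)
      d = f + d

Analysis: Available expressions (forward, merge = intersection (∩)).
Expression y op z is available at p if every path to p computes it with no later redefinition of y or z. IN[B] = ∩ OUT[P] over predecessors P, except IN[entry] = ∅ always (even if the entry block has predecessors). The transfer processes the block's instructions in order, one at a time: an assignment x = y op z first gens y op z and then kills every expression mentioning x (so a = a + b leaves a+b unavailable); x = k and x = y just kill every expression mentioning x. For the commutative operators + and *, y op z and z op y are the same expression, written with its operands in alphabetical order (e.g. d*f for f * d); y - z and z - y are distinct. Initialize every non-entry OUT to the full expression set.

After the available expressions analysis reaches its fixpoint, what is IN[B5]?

Fixpoint table:
  B0:  IN={}  OUT={a-a, b*f}
  B1:  IN={a-a, b*f}  OUT={a-a, b*f}
  B2:  IN={a-a, b*f}  OUT={b*f, d*d}
  B3:  IN={b*f, d*d}  OUT={d*d, e*e}
  B4:  IN={d*d, e*e}  OUT={d*d, e*e}
  B5:  IN={d*d, e*e}  OUT={a*d, d*d, e*e}
  B6:  IN={a*d, d*d, e*e}  OUT={e*e}
  B7:  IN={e*e}  OUT={e*e}
  B8:  IN={e*e}  OUT={e*e}

Merge at B5: IN[B5] = OUT[B4] = {d*d, e*e}

Answer: {d*d, e*e}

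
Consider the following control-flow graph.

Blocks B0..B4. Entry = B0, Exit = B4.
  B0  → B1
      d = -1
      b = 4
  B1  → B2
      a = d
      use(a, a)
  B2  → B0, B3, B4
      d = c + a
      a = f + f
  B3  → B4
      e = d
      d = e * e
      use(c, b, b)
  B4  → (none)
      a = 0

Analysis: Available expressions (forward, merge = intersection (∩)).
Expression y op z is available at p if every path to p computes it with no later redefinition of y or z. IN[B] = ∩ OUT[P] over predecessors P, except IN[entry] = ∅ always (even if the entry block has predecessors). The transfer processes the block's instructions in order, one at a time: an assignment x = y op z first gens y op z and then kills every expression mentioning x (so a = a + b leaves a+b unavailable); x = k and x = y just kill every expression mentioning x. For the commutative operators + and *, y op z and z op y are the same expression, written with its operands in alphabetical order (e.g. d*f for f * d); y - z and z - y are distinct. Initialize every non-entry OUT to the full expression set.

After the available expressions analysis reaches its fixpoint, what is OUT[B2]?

Fixpoint table:
  B0:  IN={}  OUT={}
  B1:  IN={}  OUT={}
  B2:  IN={}  OUT={f+f}
  B3:  IN={f+f}  OUT={e*e, f+f}
  B4:  IN={f+f}  OUT={f+f}

Merge at B2: IN[B2] = OUT[B1] = {}
Applying B2's transfer function to that IN value gives OUT[B2] (row B2 above).

Answer: {f+f}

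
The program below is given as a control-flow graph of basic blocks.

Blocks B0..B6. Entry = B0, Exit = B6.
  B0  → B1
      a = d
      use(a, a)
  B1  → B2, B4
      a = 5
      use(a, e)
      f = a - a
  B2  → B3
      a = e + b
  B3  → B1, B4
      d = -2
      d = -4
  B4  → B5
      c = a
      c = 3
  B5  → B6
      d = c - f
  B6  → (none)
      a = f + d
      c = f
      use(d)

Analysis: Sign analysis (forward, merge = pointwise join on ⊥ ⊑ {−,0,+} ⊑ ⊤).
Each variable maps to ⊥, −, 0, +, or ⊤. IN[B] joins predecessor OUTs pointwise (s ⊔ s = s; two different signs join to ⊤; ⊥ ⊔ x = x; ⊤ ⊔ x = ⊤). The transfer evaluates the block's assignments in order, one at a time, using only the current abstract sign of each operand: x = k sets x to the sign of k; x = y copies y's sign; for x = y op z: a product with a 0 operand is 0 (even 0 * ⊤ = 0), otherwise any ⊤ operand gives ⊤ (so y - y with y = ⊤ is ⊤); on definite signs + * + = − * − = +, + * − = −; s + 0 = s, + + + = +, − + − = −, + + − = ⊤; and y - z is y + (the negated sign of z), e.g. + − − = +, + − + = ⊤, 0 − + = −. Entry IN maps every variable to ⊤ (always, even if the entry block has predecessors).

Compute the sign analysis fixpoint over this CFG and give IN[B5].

Per-block solution:
  B0:  IN=(all ⊤)  OUT=(all ⊤)
  B1:  IN=(all ⊤)  OUT={a:+; rest ⊤}
  B2:  IN={a:+; rest ⊤}  OUT=(all ⊤)
  B3:  IN=(all ⊤)  OUT={d:-; rest ⊤}
  B4:  IN=(all ⊤)  OUT={c:+; rest ⊤}
  B5:  IN={c:+; rest ⊤}  OUT={c:+; rest ⊤}
  B6:  IN={c:+; rest ⊤}  OUT=(all ⊤)

Merge at B5: IN[B5] = OUT[B4] = {a: ⊤, b: ⊤, c: +, d: ⊤, e: ⊤, f: ⊤}

Answer: {a: ⊤, b: ⊤, c: +, d: ⊤, e: ⊤, f: ⊤}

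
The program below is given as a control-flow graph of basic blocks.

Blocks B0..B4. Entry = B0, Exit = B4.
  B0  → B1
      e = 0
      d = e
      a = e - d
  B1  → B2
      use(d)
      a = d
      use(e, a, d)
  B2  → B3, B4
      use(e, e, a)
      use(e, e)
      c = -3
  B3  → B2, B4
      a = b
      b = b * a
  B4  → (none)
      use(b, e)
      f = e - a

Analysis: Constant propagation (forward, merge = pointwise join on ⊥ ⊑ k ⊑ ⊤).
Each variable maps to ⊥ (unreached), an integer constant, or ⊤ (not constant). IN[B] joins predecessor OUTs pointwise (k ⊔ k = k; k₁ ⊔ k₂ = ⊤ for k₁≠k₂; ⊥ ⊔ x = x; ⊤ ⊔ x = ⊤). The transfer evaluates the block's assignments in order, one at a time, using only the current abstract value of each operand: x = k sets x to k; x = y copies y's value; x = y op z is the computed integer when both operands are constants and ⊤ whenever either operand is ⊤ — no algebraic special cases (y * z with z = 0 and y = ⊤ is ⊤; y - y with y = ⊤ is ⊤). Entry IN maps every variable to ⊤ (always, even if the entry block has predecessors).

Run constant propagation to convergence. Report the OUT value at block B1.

Answer: {a: 0, b: ⊤, c: ⊤, d: 0, e: 0, f: ⊤}

Derivation:
Fixpoint table:
  B0:   IN=(all ⊤)   OUT={a:0, d:0, e:0; rest ⊤}
  B1:   IN={a:0, d:0, e:0; rest ⊤}   OUT={a:0, d:0, e:0; rest ⊤}
  B2:   IN={d:0, e:0; rest ⊤}   OUT={c:-3, d:0, e:0; rest ⊤}
  B3:   IN={c:-3, d:0, e:0; rest ⊤}   OUT={c:-3, d:0, e:0; rest ⊤}
  B4:   IN={c:-3, d:0, e:0; rest ⊤}   OUT={c:-3, d:0, e:0; rest ⊤}

Merge at B1: IN[B1] = OUT[B0] = {a: 0, b: ⊤, c: ⊤, d: 0, e: 0, f: ⊤}
Applying B1's transfer function to that IN value gives OUT[B1] (row B1 above).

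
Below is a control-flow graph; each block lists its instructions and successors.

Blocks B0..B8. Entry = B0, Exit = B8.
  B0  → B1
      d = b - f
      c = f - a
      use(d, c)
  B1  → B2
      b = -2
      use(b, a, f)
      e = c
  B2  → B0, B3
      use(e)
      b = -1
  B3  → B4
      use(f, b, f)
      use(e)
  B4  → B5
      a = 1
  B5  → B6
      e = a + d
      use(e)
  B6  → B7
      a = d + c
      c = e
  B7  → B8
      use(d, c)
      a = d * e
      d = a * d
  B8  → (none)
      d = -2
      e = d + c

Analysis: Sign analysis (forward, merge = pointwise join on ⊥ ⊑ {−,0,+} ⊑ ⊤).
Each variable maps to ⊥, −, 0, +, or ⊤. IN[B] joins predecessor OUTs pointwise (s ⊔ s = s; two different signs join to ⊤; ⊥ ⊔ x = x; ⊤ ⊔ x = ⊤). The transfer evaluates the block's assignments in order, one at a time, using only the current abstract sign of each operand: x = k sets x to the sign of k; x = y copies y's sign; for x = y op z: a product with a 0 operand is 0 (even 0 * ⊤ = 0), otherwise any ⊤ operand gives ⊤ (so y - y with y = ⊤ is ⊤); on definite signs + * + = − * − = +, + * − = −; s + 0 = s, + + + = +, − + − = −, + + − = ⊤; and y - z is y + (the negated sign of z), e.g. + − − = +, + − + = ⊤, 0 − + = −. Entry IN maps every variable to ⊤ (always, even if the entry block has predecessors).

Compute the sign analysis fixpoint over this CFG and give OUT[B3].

Answer: {a: ⊤, b: -, c: ⊤, d: ⊤, e: ⊤, f: ⊤}

Working:
Fixpoint table:
  B0:  IN=(all ⊤)  OUT=(all ⊤)
  B1:  IN=(all ⊤)  OUT={b:-; rest ⊤}
  B2:  IN={b:-; rest ⊤}  OUT={b:-; rest ⊤}
  B3:  IN={b:-; rest ⊤}  OUT={b:-; rest ⊤}
  B4:  IN={b:-; rest ⊤}  OUT={a:+, b:-; rest ⊤}
  B5:  IN={a:+, b:-; rest ⊤}  OUT={a:+, b:-; rest ⊤}
  B6:  IN={a:+, b:-; rest ⊤}  OUT={b:-; rest ⊤}
  B7:  IN={b:-; rest ⊤}  OUT={b:-; rest ⊤}
  B8:  IN={b:-; rest ⊤}  OUT={b:-, d:-; rest ⊤}

Merge at B3: IN[B3] = OUT[B2] = {a: ⊤, b: -, c: ⊤, d: ⊤, e: ⊤, f: ⊤}
Applying B3's transfer function to that IN value gives OUT[B3] (row B3 above).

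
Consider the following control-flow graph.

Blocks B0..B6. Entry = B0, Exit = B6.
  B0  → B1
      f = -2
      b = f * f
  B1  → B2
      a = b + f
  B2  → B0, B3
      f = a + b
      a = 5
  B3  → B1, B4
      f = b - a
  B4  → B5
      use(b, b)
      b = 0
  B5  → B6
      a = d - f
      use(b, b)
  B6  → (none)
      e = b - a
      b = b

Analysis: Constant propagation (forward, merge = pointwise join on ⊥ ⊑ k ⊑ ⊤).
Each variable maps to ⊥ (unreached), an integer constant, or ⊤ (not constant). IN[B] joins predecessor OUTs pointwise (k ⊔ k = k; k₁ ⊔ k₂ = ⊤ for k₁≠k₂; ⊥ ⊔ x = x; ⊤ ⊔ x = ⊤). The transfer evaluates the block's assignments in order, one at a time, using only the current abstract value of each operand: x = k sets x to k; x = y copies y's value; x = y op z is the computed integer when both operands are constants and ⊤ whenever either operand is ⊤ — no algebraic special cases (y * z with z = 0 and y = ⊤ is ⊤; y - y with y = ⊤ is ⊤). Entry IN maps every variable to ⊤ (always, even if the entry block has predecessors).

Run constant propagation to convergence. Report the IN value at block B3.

Answer: {a: 5, b: 4, c: ⊤, d: ⊤, e: ⊤, f: ⊤}

Trace:
Converged values:
  B0:   IN=(all ⊤)   OUT={b:4, f:-2; rest ⊤}
  B1:   IN={b:4; rest ⊤}   OUT={b:4; rest ⊤}
  B2:   IN={b:4; rest ⊤}   OUT={a:5, b:4; rest ⊤}
  B3:   IN={a:5, b:4; rest ⊤}   OUT={a:5, b:4, f:-1; rest ⊤}
  B4:   IN={a:5, b:4, f:-1; rest ⊤}   OUT={a:5, b:0, f:-1; rest ⊤}
  B5:   IN={a:5, b:0, f:-1; rest ⊤}   OUT={b:0, f:-1; rest ⊤}
  B6:   IN={b:0, f:-1; rest ⊤}   OUT={b:0, f:-1; rest ⊤}

Merge at B3: IN[B3] = OUT[B2] = {a: 5, b: 4, c: ⊤, d: ⊤, e: ⊤, f: ⊤}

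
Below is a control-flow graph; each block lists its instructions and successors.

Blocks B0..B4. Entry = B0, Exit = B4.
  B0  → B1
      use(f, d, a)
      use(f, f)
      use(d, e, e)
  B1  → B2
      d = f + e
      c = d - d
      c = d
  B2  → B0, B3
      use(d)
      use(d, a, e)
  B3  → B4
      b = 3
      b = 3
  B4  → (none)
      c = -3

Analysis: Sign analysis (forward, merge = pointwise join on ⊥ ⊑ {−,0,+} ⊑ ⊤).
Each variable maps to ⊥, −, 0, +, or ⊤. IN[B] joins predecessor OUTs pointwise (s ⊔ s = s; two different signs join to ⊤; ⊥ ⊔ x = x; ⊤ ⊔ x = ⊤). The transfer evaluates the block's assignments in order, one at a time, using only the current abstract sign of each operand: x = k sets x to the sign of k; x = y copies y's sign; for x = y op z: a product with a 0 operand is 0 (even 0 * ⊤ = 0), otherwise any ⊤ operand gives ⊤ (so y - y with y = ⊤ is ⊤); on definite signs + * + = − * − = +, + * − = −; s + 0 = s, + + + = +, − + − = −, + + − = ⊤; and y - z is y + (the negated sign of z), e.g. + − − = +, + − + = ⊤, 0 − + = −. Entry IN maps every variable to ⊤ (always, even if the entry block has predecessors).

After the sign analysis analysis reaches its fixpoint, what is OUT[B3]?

Answer: {a: ⊤, b: +, c: ⊤, d: ⊤, e: ⊤, f: ⊤}

Derivation:
Fixpoint table:
  B0:  IN=(all ⊤)  OUT=(all ⊤)
  B1:  IN=(all ⊤)  OUT=(all ⊤)
  B2:  IN=(all ⊤)  OUT=(all ⊤)
  B3:  IN=(all ⊤)  OUT={b:+; rest ⊤}
  B4:  IN={b:+; rest ⊤}  OUT={b:+, c:-; rest ⊤}

Merge at B3: IN[B3] = OUT[B2] = {a: ⊤, b: ⊤, c: ⊤, d: ⊤, e: ⊤, f: ⊤}
Applying B3's transfer function to that IN value gives OUT[B3] (row B3 above).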